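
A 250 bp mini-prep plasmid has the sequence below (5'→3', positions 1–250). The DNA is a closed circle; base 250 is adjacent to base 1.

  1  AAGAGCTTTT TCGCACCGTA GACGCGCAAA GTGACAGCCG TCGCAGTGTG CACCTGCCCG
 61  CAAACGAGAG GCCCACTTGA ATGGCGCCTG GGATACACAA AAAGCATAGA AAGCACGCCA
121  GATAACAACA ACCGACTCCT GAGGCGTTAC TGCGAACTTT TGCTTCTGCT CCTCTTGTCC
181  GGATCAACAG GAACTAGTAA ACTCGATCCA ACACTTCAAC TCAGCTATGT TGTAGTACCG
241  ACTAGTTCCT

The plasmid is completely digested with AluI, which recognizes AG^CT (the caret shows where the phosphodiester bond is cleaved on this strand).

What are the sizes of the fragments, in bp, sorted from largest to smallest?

219, 31 bp

AluI sites (AGCT) start at positions 4, 223.
AluI cuts after base 2 of each site, so after positions 5, 224.
Circular molecule, 2 cuts → 2 fragments:
  6–224 → 219 bp
  225–250 then 1–5 → 26 + 5 = 31 bp
Sorted largest to smallest: 219, 31 bp.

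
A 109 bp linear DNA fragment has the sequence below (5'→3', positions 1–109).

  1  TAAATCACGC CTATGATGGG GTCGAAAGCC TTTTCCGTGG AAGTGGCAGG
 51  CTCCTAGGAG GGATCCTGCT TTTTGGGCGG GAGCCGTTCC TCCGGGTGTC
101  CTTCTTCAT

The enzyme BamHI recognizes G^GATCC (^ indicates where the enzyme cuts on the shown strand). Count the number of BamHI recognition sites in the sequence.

1

GGATCC occurs starting at position 61.
BamHI cuts at 1 site.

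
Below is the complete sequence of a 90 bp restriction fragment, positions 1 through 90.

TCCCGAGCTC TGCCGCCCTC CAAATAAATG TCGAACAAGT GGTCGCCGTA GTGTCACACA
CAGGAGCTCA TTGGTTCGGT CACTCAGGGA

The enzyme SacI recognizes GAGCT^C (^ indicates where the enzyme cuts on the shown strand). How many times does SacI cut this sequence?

GAGCTC occurs starting at positions 5, 64.
SacI cuts at 2 sites.

2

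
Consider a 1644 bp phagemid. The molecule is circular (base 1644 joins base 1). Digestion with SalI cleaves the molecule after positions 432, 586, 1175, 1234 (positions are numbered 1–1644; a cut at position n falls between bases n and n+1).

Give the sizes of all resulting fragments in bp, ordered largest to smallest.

842, 589, 154, 59 bp

Circular molecule, 4 cuts → 4 fragments:
  586 − 432 = 154 bp
  1175 − 586 = 589 bp
  1234 − 1175 = 59 bp
  wrap: 1644 − 1234 + 432 = 842 bp
Sorted largest to smallest: 842, 589, 154, 59 bp.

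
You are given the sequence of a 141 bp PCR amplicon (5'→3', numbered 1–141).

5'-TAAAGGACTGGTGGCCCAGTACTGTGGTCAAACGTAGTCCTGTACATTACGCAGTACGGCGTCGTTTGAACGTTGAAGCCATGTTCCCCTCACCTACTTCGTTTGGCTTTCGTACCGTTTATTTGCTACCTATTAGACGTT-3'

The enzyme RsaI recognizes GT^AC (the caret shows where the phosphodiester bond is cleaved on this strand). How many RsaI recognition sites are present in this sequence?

4

GTAC occurs starting at positions 19, 42, 54, 112.
RsaI cuts at 4 sites.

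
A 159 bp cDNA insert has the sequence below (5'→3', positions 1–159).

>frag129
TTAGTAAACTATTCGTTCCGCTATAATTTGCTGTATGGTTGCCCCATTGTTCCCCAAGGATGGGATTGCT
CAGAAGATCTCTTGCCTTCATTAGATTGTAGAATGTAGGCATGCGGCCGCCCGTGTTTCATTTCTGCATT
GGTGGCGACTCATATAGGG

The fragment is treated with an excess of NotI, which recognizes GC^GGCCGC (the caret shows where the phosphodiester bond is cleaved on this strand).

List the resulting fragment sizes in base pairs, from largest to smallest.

114, 45 bp

The NotI site (GCGGCCGC) starts at position 113.
NotI cuts after base 2 of each site, so after position 114.
Linear molecule, 1 cut → 2 fragments:
  1–114 → 114 bp
  115–159 → 45 bp
Sorted largest to smallest: 114, 45 bp.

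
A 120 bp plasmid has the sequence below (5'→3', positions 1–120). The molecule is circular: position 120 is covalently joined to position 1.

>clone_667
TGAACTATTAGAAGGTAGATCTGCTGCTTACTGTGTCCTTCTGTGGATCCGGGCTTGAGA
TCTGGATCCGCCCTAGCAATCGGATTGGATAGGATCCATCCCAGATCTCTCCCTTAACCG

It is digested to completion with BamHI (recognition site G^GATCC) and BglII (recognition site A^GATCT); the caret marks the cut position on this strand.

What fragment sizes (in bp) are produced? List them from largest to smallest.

BamHI sites (GGATCC) start at positions 45, 64, 92.
BamHI cuts after the first base of each site, so after positions 45, 64, 92.
BglII sites (AGATCT) start at positions 17, 58, 103.
BglII cuts after the first base of each site, so after positions 17, 58, 103.
Combined cut positions: 17, 45, 58, 64, 92, 103.
Circular molecule, 6 cuts → 6 fragments:
  18–45 → 28 bp
  46–58 → 13 bp
  59–64 → 6 bp
  65–92 → 28 bp
  93–103 → 11 bp
  104–120 then 1–17 → 17 + 17 = 34 bp
Sorted largest to smallest: 34, 28, 28, 13, 11, 6 bp.

34, 28, 28, 13, 11, 6 bp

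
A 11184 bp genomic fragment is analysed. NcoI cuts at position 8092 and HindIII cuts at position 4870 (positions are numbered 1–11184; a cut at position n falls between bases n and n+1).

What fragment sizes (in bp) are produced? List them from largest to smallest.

4870, 3222, 3092 bp

Combined cut positions (sorted): 4870, 8092.
Linear molecule, 2 cuts → 3 fragments:
  4870 − 0 = 4870 bp
  8092 − 4870 = 3222 bp
  11184 − 8092 = 3092 bp
Sorted largest to smallest: 4870, 3222, 3092 bp.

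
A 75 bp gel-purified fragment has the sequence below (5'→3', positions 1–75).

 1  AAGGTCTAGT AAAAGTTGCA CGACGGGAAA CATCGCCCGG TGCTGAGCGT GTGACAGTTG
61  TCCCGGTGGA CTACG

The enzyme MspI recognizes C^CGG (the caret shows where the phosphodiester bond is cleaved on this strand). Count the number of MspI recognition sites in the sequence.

2

CCGG occurs starting at positions 37, 63.
MspI cuts at 2 sites.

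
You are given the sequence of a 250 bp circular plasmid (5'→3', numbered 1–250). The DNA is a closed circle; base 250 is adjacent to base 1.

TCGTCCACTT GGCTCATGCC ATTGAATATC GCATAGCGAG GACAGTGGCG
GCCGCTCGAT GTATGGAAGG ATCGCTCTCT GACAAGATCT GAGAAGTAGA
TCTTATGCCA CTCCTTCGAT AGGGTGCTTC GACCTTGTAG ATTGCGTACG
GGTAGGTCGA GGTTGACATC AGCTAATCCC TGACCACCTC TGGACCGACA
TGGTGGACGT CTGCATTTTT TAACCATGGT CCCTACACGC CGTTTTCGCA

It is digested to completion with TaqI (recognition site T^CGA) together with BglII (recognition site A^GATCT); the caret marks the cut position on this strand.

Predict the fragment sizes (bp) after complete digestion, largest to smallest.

149, 29, 28, 18, 13, 13 bp

TaqI sites (TCGA) start at positions 56, 116, 129, 157.
TaqI cuts after the first base of each site, so after positions 56, 116, 129, 157.
BglII sites (AGATCT) start at positions 85, 98.
BglII cuts after the first base of each site, so after positions 85, 98.
Combined cut positions: 56, 85, 98, 116, 129, 157.
Circular molecule, 6 cuts → 6 fragments:
  57–85 → 29 bp
  86–98 → 13 bp
  99–116 → 18 bp
  117–129 → 13 bp
  130–157 → 28 bp
  158–250 then 1–56 → 93 + 56 = 149 bp
Sorted largest to smallest: 149, 29, 28, 18, 13, 13 bp.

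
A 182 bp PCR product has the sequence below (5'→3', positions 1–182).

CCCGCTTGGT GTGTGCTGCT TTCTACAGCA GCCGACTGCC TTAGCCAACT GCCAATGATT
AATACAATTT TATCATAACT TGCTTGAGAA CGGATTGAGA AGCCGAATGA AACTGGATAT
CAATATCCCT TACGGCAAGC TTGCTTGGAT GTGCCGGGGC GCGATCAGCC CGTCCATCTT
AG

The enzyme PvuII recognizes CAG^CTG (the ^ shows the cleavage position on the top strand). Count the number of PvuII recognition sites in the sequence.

0

No occurrence of CAGCTG is present in the sequence.
PvuII does not cut: 0 sites.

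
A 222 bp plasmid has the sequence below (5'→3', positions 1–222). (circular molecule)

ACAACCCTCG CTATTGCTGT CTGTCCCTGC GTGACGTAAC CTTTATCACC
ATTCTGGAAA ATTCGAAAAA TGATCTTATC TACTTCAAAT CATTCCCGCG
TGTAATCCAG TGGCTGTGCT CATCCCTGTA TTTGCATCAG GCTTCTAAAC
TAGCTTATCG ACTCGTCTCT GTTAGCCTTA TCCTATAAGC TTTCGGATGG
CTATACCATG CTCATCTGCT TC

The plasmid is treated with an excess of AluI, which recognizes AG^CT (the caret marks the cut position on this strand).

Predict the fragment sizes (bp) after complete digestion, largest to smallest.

186, 36 bp

AluI sites (AGCT) start at positions 152, 188.
AluI cuts after base 2 of each site, so after positions 153, 189.
Circular molecule, 2 cuts → 2 fragments:
  154–189 → 36 bp
  190–222 then 1–153 → 33 + 153 = 186 bp
Sorted largest to smallest: 186, 36 bp.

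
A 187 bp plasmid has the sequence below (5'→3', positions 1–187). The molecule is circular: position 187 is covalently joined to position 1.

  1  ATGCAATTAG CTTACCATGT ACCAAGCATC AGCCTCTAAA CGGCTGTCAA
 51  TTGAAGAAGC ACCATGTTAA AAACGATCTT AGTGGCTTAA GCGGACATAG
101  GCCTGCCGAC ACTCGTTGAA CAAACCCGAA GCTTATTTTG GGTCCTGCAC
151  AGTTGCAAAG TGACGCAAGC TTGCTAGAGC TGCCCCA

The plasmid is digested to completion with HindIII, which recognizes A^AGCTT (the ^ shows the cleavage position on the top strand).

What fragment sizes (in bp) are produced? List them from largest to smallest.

HindIII sites (AAGCTT) start at positions 129, 167.
HindIII cuts after the first base of each site, so after positions 129, 167.
Circular molecule, 2 cuts → 2 fragments:
  130–167 → 38 bp
  168–187 then 1–129 → 20 + 129 = 149 bp
Sorted largest to smallest: 149, 38 bp.

149, 38 bp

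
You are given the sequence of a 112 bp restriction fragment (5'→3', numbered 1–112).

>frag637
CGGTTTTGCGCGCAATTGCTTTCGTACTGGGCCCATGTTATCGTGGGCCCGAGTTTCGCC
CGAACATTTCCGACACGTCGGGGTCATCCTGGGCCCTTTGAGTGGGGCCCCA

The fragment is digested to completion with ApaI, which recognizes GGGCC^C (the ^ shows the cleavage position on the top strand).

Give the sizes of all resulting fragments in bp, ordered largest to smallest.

46, 33, 16, 14, 3 bp

ApaI sites (GGGCCC) start at positions 29, 45, 91, 105.
ApaI cuts after base 5 of each site (before the last base), so after positions 33, 49, 95, 109.
Linear molecule, 4 cuts → 5 fragments:
  1–33 → 33 bp
  34–49 → 16 bp
  50–95 → 46 bp
  96–109 → 14 bp
  110–112 → 3 bp
Sorted largest to smallest: 46, 33, 16, 14, 3 bp.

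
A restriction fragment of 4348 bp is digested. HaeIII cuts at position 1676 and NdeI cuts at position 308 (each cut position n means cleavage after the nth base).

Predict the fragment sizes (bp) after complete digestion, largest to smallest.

2672, 1368, 308 bp

Combined cut positions (sorted): 308, 1676.
Linear molecule, 2 cuts → 3 fragments:
  308 − 0 = 308 bp
  1676 − 308 = 1368 bp
  4348 − 1676 = 2672 bp
Sorted largest to smallest: 2672, 1368, 308 bp.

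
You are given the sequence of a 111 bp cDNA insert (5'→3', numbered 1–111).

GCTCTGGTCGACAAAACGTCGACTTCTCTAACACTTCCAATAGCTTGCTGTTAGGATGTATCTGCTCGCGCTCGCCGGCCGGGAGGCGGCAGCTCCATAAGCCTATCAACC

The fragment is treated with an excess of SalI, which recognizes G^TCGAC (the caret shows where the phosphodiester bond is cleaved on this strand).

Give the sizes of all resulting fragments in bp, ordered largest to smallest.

SalI sites (GTCGAC) start at positions 7, 18.
SalI cuts after the first base of each site, so after positions 7, 18.
Linear molecule, 2 cuts → 3 fragments:
  1–7 → 7 bp
  8–18 → 11 bp
  19–111 → 93 bp
Sorted largest to smallest: 93, 11, 7 bp.

93, 11, 7 bp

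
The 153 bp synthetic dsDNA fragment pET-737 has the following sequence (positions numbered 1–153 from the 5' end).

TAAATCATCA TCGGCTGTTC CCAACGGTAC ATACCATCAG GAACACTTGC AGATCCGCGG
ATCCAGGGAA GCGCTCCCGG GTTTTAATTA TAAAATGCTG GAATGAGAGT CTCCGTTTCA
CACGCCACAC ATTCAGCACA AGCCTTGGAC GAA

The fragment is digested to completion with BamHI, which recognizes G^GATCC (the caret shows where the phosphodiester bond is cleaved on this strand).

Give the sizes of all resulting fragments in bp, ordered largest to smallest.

94, 59 bp

The BamHI site (GGATCC) starts at position 59.
BamHI cuts after the first base of each site, so after position 59.
Linear molecule, 1 cut → 2 fragments:
  1–59 → 59 bp
  60–153 → 94 bp
Sorted largest to smallest: 94, 59 bp.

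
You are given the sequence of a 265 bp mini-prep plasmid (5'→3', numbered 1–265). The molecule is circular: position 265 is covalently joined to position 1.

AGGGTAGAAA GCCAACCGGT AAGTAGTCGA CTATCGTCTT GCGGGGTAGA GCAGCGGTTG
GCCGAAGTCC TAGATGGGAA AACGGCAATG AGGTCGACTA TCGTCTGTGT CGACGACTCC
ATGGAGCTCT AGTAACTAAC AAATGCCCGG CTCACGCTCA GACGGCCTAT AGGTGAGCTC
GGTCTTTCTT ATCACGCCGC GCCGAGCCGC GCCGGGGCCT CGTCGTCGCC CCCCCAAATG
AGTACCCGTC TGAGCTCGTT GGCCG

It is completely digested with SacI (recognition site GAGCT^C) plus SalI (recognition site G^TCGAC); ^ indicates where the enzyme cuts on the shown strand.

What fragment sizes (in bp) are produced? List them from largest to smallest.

77, 67, 51, 35, 19, 16 bp

SacI sites (GAGCTC) start at positions 124, 175, 252.
SacI cuts after base 5 of each site (before the last base), so after positions 128, 179, 256.
SalI sites (GTCGAC) start at positions 26, 93, 109.
SalI cuts after the first base of each site, so after positions 26, 93, 109.
Combined cut positions: 26, 93, 109, 128, 179, 256.
Circular molecule, 6 cuts → 6 fragments:
  27–93 → 67 bp
  94–109 → 16 bp
  110–128 → 19 bp
  129–179 → 51 bp
  180–256 → 77 bp
  257–265 then 1–26 → 9 + 26 = 35 bp
Sorted largest to smallest: 77, 67, 51, 35, 19, 16 bp.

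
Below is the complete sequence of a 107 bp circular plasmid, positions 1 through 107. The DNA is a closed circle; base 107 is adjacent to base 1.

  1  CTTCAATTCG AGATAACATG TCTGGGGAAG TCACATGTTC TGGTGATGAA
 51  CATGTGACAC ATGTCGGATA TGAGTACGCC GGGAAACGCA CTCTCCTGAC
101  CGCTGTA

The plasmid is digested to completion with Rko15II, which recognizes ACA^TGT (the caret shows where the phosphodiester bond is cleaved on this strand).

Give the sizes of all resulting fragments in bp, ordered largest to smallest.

64, 17, 17, 9 bp

Rko15II sites (ACATGT) start at positions 16, 33, 50, 59.
Rko15II cuts after base 3 of each site, so after positions 18, 35, 52, 61.
Circular molecule, 4 cuts → 4 fragments:
  19–35 → 17 bp
  36–52 → 17 bp
  53–61 → 9 bp
  62–107 then 1–18 → 46 + 18 = 64 bp
Sorted largest to smallest: 64, 17, 17, 9 bp.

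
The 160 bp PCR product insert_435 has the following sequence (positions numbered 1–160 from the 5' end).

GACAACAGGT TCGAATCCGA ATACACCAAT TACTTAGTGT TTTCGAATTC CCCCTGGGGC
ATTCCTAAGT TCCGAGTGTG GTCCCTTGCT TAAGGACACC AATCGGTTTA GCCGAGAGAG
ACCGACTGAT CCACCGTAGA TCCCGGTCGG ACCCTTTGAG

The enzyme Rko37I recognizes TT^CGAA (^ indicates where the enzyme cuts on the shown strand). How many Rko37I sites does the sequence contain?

2

TTCGAA occurs starting at positions 10, 42.
Rko37I cuts at 2 sites.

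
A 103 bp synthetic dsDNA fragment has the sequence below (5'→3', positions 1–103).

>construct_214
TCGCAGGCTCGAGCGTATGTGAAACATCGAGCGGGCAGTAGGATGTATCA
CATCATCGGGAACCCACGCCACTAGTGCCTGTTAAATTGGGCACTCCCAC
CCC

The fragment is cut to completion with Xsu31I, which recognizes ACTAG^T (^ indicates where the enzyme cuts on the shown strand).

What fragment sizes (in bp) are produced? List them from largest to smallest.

75, 28 bp

The Xsu31I site (ACTAGT) starts at position 71.
Xsu31I cuts after base 5 of each site (before the last base), so after position 75.
Linear molecule, 1 cut → 2 fragments:
  1–75 → 75 bp
  76–103 → 28 bp
Sorted largest to smallest: 75, 28 bp.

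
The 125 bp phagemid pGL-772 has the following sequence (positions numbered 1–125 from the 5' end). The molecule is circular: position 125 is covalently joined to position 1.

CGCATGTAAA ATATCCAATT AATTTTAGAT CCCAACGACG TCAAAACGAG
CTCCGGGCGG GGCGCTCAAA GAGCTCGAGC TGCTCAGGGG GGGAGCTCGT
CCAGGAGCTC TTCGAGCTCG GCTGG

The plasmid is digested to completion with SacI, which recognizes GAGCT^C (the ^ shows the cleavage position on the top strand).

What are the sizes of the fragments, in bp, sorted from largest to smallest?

59, 23, 22, 12, 9 bp

SacI sites (GAGCTC) start at positions 48, 71, 93, 105, 114.
SacI cuts after base 5 of each site (before the last base), so after positions 52, 75, 97, 109, 118.
Circular molecule, 5 cuts → 5 fragments:
  53–75 → 23 bp
  76–97 → 22 bp
  98–109 → 12 bp
  110–118 → 9 bp
  119–125 then 1–52 → 7 + 52 = 59 bp
Sorted largest to smallest: 59, 23, 22, 12, 9 bp.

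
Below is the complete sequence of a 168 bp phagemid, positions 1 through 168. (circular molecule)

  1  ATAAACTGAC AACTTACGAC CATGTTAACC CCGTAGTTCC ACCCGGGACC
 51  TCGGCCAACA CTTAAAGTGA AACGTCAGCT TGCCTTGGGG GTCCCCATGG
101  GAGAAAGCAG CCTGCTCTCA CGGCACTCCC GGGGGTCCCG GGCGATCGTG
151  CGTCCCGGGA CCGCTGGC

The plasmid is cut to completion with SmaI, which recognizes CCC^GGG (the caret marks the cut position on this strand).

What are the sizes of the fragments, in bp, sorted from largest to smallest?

SmaI sites (CCCGGG) start at positions 42, 128, 137, 154.
SmaI cuts after base 3 of each site, so after positions 44, 130, 139, 156.
Circular molecule, 4 cuts → 4 fragments:
  45–130 → 86 bp
  131–139 → 9 bp
  140–156 → 17 bp
  157–168 then 1–44 → 12 + 44 = 56 bp
Sorted largest to smallest: 86, 56, 17, 9 bp.

86, 56, 17, 9 bp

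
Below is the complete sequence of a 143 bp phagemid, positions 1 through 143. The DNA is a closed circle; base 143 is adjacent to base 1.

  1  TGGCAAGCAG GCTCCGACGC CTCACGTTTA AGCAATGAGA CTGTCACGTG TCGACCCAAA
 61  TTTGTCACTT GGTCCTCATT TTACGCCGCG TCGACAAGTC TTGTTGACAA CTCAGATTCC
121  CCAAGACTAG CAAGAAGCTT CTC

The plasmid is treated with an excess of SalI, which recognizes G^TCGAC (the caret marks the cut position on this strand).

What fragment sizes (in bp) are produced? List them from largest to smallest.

103, 40 bp

SalI sites (GTCGAC) start at positions 50, 90.
SalI cuts after the first base of each site, so after positions 50, 90.
Circular molecule, 2 cuts → 2 fragments:
  51–90 → 40 bp
  91–143 then 1–50 → 53 + 50 = 103 bp
Sorted largest to smallest: 103, 40 bp.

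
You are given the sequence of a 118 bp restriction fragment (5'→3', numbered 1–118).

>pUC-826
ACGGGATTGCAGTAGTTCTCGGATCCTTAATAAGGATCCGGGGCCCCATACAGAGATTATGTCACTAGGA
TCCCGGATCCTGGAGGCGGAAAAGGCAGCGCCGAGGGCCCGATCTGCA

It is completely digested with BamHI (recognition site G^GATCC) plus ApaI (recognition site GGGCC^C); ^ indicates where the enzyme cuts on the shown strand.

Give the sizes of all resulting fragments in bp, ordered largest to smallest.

BamHI sites (GGATCC) start at positions 21, 34, 68, 75.
BamHI cuts after the first base of each site, so after positions 21, 34, 68, 75.
ApaI sites (GGGCCC) start at positions 41, 105.
ApaI cuts after base 5 of each site (before the last base), so after positions 45, 109.
Combined cut positions: 21, 34, 45, 68, 75, 109.
Linear molecule, 6 cuts → 7 fragments:
  1–21 → 21 bp
  22–34 → 13 bp
  35–45 → 11 bp
  46–68 → 23 bp
  69–75 → 7 bp
  76–109 → 34 bp
  110–118 → 9 bp
Sorted largest to smallest: 34, 23, 21, 13, 11, 9, 7 bp.

34, 23, 21, 13, 11, 9, 7 bp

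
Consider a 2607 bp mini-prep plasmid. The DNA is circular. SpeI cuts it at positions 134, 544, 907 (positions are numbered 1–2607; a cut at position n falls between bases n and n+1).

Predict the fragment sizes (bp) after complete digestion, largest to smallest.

1834, 410, 363 bp

Circular molecule, 3 cuts → 3 fragments:
  544 − 134 = 410 bp
  907 − 544 = 363 bp
  wrap: 2607 − 907 + 134 = 1834 bp
Sorted largest to smallest: 1834, 410, 363 bp.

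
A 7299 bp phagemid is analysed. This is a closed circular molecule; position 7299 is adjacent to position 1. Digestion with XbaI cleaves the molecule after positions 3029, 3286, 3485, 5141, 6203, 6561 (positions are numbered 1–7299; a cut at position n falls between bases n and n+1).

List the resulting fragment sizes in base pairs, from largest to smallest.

Circular molecule, 6 cuts → 6 fragments:
  3286 − 3029 = 257 bp
  3485 − 3286 = 199 bp
  5141 − 3485 = 1656 bp
  6203 − 5141 = 1062 bp
  6561 − 6203 = 358 bp
  wrap: 7299 − 6561 + 3029 = 3767 bp
Sorted largest to smallest: 3767, 1656, 1062, 358, 257, 199 bp.

3767, 1656, 1062, 358, 257, 199 bp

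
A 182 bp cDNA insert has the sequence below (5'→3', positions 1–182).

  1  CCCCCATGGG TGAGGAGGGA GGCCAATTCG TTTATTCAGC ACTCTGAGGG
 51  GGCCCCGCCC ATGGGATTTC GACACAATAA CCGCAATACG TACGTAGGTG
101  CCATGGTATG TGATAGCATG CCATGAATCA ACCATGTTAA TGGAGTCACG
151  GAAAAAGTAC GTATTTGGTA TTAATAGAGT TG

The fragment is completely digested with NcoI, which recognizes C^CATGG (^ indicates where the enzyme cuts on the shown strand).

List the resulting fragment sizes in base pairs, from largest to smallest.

81, 55, 42, 4 bp

NcoI sites (CCATGG) start at positions 4, 59, 101.
NcoI cuts after the first base of each site, so after positions 4, 59, 101.
Linear molecule, 3 cuts → 4 fragments:
  1–4 → 4 bp
  5–59 → 55 bp
  60–101 → 42 bp
  102–182 → 81 bp
Sorted largest to smallest: 81, 55, 42, 4 bp.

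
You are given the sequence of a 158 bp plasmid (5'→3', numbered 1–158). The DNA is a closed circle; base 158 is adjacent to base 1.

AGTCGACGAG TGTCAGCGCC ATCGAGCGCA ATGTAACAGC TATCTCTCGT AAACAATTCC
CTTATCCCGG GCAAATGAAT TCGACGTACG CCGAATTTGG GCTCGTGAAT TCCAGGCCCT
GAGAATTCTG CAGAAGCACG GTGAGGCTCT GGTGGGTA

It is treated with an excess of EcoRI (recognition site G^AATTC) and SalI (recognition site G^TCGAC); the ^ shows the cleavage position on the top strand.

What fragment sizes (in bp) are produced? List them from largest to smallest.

EcoRI sites (GAATTC) start at positions 77, 107, 123.
EcoRI cuts after the first base of each site, so after positions 77, 107, 123.
The SalI site (GTCGAC) starts at position 2.
SalI cuts after the first base of each site, so after position 2.
Combined cut positions: 2, 77, 107, 123.
Circular molecule, 4 cuts → 4 fragments:
  3–77 → 75 bp
  78–107 → 30 bp
  108–123 → 16 bp
  124–158 then 1–2 → 35 + 2 = 37 bp
Sorted largest to smallest: 75, 37, 30, 16 bp.

75, 37, 30, 16 bp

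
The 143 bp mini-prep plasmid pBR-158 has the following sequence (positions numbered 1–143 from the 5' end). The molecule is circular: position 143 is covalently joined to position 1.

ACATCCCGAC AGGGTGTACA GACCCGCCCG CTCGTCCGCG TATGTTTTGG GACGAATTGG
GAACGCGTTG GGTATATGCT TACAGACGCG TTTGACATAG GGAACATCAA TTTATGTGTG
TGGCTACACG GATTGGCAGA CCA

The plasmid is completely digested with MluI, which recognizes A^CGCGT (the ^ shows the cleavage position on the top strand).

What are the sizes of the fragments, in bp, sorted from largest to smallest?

120, 23 bp

MluI sites (ACGCGT) start at positions 63, 86.
MluI cuts after the first base of each site, so after positions 63, 86.
Circular molecule, 2 cuts → 2 fragments:
  64–86 → 23 bp
  87–143 then 1–63 → 57 + 63 = 120 bp
Sorted largest to smallest: 120, 23 bp.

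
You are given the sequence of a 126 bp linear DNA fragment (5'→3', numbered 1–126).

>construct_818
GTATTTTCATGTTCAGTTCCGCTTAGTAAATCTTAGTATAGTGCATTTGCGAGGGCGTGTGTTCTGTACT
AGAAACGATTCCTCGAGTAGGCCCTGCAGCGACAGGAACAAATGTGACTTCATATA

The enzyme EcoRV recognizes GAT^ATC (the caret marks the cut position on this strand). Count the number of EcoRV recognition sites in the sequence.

No occurrence of GATATC is present in the sequence.
EcoRV does not cut: 0 sites.

0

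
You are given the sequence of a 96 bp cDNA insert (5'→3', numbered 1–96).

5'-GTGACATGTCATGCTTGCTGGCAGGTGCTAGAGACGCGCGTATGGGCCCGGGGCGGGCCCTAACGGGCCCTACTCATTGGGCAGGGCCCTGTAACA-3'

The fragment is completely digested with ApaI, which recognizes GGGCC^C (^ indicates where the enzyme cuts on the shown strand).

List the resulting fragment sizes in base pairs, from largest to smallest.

48, 19, 11, 10, 8 bp

ApaI sites (GGGCCC) start at positions 44, 55, 65, 84.
ApaI cuts after base 5 of each site (before the last base), so after positions 48, 59, 69, 88.
Linear molecule, 4 cuts → 5 fragments:
  1–48 → 48 bp
  49–59 → 11 bp
  60–69 → 10 bp
  70–88 → 19 bp
  89–96 → 8 bp
Sorted largest to smallest: 48, 19, 11, 10, 8 bp.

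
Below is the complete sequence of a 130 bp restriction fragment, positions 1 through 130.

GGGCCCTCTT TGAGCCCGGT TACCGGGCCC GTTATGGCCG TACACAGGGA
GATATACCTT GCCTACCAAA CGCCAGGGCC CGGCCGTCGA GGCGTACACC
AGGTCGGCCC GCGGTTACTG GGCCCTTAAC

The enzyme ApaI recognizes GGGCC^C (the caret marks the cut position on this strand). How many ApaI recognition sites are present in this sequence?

4

GGGCCC occurs starting at positions 1, 25, 76, 120.
ApaI cuts at 4 sites.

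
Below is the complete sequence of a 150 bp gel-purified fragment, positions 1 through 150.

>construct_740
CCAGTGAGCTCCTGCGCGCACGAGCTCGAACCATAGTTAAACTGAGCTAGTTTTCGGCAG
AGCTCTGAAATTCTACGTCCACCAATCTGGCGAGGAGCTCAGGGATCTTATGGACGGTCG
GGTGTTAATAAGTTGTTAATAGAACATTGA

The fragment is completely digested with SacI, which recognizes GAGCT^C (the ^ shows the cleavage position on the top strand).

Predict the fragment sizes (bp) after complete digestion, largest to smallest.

SacI sites (GAGCTC) start at positions 6, 22, 60, 95.
SacI cuts after base 5 of each site (before the last base), so after positions 10, 26, 64, 99.
Linear molecule, 4 cuts → 5 fragments:
  1–10 → 10 bp
  11–26 → 16 bp
  27–64 → 38 bp
  65–99 → 35 bp
  100–150 → 51 bp
Sorted largest to smallest: 51, 38, 35, 16, 10 bp.

51, 38, 35, 16, 10 bp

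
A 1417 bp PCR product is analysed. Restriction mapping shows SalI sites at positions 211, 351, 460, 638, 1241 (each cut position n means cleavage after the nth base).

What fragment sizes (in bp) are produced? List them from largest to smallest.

603, 211, 178, 176, 140, 109 bp

Linear molecule, 5 cuts → 6 fragments:
  211 − 0 = 211 bp
  351 − 211 = 140 bp
  460 − 351 = 109 bp
  638 − 460 = 178 bp
  1241 − 638 = 603 bp
  1417 − 1241 = 176 bp
Sorted largest to smallest: 603, 211, 178, 176, 140, 109 bp.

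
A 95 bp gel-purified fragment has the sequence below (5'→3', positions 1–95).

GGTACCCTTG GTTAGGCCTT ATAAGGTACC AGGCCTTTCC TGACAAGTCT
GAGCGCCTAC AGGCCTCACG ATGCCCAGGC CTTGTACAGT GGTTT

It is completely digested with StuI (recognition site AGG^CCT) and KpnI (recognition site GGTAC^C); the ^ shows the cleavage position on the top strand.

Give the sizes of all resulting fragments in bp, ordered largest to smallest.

30, 16, 16, 13, 11, 5, 4 bp

StuI sites (AGGCCT) start at positions 14, 31, 61, 77.
StuI cuts after base 3 of each site, so after positions 16, 33, 63, 79.
KpnI sites (GGTACC) start at positions 1, 25.
KpnI cuts after base 5 of each site (before the last base), so after positions 5, 29.
Combined cut positions: 5, 16, 29, 33, 63, 79.
Linear molecule, 6 cuts → 7 fragments:
  1–5 → 5 bp
  6–16 → 11 bp
  17–29 → 13 bp
  30–33 → 4 bp
  34–63 → 30 bp
  64–79 → 16 bp
  80–95 → 16 bp
Sorted largest to smallest: 30, 16, 16, 13, 11, 5, 4 bp.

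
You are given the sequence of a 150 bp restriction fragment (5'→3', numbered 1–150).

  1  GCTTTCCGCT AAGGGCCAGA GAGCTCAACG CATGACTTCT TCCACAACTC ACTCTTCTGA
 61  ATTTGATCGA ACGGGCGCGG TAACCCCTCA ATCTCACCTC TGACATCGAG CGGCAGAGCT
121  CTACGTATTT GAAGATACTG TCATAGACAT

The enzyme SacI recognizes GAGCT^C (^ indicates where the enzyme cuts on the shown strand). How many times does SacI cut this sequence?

GAGCTC occurs starting at positions 21, 116.
SacI cuts at 2 sites.

2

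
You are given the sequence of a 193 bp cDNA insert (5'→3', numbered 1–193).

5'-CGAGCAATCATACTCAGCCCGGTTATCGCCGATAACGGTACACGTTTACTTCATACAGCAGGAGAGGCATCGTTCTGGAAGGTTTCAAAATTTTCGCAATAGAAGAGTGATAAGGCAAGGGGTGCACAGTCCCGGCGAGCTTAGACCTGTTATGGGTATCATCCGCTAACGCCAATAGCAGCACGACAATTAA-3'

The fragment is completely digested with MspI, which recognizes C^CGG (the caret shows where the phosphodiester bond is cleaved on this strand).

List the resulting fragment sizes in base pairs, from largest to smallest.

MspI sites (CCGG) start at positions 19, 132.
MspI cuts after the first base of each site, so after positions 19, 132.
Linear molecule, 2 cuts → 3 fragments:
  1–19 → 19 bp
  20–132 → 113 bp
  133–193 → 61 bp
Sorted largest to smallest: 113, 61, 19 bp.

113, 61, 19 bp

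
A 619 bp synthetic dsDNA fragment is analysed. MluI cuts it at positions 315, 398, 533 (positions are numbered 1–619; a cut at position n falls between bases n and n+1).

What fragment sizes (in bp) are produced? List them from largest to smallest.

Linear molecule, 3 cuts → 4 fragments:
  315 − 0 = 315 bp
  398 − 315 = 83 bp
  533 − 398 = 135 bp
  619 − 533 = 86 bp
Sorted largest to smallest: 315, 135, 86, 83 bp.

315, 135, 86, 83 bp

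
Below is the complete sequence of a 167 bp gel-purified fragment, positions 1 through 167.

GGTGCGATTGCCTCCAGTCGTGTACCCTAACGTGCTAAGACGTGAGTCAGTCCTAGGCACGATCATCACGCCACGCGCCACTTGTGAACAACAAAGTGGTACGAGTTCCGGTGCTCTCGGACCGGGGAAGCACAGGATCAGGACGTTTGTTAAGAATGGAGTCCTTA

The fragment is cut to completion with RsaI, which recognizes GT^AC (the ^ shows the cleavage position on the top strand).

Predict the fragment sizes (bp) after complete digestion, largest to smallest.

77, 67, 23 bp

RsaI sites (GTAC) start at positions 22, 99.
RsaI cuts after base 2 of each site, so after positions 23, 100.
Linear molecule, 2 cuts → 3 fragments:
  1–23 → 23 bp
  24–100 → 77 bp
  101–167 → 67 bp
Sorted largest to smallest: 77, 67, 23 bp.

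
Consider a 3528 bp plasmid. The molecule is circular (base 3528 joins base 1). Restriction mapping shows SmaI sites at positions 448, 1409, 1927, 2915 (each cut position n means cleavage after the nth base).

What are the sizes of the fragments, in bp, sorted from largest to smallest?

Circular molecule, 4 cuts → 4 fragments:
  1409 − 448 = 961 bp
  1927 − 1409 = 518 bp
  2915 − 1927 = 988 bp
  wrap: 3528 − 2915 + 448 = 1061 bp
Sorted largest to smallest: 1061, 988, 961, 518 bp.

1061, 988, 961, 518 bp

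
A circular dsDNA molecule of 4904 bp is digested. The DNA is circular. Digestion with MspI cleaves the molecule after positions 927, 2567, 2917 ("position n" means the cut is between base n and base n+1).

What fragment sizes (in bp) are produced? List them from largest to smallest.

Circular molecule, 3 cuts → 3 fragments:
  2567 − 927 = 1640 bp
  2917 − 2567 = 350 bp
  wrap: 4904 − 2917 + 927 = 2914 bp
Sorted largest to smallest: 2914, 1640, 350 bp.

2914, 1640, 350 bp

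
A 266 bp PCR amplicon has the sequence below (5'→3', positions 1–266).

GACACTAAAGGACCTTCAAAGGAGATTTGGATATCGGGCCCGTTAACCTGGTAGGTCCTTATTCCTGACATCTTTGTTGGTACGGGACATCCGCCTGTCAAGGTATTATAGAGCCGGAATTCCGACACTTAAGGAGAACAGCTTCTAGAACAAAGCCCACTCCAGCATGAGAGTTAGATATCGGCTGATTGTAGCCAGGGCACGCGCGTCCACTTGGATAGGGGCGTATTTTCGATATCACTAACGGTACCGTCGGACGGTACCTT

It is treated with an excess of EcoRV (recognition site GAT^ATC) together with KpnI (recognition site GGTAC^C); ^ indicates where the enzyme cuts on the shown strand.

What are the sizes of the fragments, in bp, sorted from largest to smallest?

EcoRV sites (GATATC) start at positions 30, 177, 234.
EcoRV cuts after base 3 of each site, so after positions 32, 179, 236.
KpnI sites (GGTACC) start at positions 246, 259.
KpnI cuts after base 5 of each site (before the last base), so after positions 250, 263.
Combined cut positions: 32, 179, 236, 250, 263.
Linear molecule, 5 cuts → 6 fragments:
  1–32 → 32 bp
  33–179 → 147 bp
  180–236 → 57 bp
  237–250 → 14 bp
  251–263 → 13 bp
  264–266 → 3 bp
Sorted largest to smallest: 147, 57, 32, 14, 13, 3 bp.

147, 57, 32, 14, 13, 3 bp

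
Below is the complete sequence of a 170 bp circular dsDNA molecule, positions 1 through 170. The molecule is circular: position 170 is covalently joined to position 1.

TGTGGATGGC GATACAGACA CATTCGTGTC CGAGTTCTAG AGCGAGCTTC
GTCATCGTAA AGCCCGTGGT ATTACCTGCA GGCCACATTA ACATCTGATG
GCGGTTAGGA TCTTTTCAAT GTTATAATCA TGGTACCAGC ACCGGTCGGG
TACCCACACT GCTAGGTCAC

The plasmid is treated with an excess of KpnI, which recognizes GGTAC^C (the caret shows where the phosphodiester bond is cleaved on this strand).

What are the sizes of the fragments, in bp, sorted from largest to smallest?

153, 17 bp

KpnI sites (GGTACC) start at positions 132, 149.
KpnI cuts after base 5 of each site (before the last base), so after positions 136, 153.
Circular molecule, 2 cuts → 2 fragments:
  137–153 → 17 bp
  154–170 then 1–136 → 17 + 136 = 153 bp
Sorted largest to smallest: 153, 17 bp.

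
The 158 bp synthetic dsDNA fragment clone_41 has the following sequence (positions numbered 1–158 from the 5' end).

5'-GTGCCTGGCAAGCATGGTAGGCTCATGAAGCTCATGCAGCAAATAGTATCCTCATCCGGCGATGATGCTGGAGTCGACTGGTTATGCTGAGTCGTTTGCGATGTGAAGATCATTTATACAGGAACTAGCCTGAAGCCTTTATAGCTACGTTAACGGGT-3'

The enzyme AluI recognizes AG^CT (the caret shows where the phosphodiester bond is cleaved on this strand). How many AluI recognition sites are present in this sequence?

AGCT occurs starting at positions 29, 143.
AluI cuts at 2 sites.

2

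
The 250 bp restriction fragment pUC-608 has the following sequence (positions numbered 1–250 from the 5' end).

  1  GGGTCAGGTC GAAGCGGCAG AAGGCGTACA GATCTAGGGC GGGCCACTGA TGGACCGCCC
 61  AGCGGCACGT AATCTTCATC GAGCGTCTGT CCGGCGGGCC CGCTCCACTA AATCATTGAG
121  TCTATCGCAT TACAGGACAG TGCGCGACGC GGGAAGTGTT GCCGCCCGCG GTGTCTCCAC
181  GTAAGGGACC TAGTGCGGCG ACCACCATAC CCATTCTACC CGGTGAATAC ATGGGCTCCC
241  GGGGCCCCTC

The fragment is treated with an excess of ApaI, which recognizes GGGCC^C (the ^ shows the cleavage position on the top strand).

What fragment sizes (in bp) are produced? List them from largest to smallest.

146, 100, 4 bp

ApaI sites (GGGCCC) start at positions 96, 242.
ApaI cuts after base 5 of each site (before the last base), so after positions 100, 246.
Linear molecule, 2 cuts → 3 fragments:
  1–100 → 100 bp
  101–246 → 146 bp
  247–250 → 4 bp
Sorted largest to smallest: 146, 100, 4 bp.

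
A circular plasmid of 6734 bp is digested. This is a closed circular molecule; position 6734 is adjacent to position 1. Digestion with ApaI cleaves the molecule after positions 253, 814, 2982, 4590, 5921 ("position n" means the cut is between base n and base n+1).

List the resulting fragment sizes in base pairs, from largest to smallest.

Circular molecule, 5 cuts → 5 fragments:
  814 − 253 = 561 bp
  2982 − 814 = 2168 bp
  4590 − 2982 = 1608 bp
  5921 − 4590 = 1331 bp
  wrap: 6734 − 5921 + 253 = 1066 bp
Sorted largest to smallest: 2168, 1608, 1331, 1066, 561 bp.

2168, 1608, 1331, 1066, 561 bp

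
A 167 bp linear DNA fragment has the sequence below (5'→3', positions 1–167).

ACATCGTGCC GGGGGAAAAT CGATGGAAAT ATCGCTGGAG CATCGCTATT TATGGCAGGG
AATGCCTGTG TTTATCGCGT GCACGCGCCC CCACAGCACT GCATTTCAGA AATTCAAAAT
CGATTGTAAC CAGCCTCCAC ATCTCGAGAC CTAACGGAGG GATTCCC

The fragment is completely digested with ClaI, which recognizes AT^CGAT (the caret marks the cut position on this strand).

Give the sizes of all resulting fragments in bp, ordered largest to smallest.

ClaI sites (ATCGAT) start at positions 19, 119.
ClaI cuts after base 2 of each site, so after positions 20, 120.
Linear molecule, 2 cuts → 3 fragments:
  1–20 → 20 bp
  21–120 → 100 bp
  121–167 → 47 bp
Sorted largest to smallest: 100, 47, 20 bp.

100, 47, 20 bp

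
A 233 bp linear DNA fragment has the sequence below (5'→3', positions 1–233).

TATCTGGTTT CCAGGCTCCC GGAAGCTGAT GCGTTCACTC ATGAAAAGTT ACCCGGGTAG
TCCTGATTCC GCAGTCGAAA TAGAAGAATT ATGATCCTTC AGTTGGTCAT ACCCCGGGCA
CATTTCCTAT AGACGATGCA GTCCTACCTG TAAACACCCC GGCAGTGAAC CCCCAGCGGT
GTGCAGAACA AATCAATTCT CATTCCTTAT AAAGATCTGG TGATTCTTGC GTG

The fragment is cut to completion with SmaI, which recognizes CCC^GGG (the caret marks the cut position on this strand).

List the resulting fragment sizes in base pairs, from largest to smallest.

118, 61, 54 bp

SmaI sites (CCCGGG) start at positions 52, 113.
SmaI cuts after base 3 of each site, so after positions 54, 115.
Linear molecule, 2 cuts → 3 fragments:
  1–54 → 54 bp
  55–115 → 61 bp
  116–233 → 118 bp
Sorted largest to smallest: 118, 61, 54 bp.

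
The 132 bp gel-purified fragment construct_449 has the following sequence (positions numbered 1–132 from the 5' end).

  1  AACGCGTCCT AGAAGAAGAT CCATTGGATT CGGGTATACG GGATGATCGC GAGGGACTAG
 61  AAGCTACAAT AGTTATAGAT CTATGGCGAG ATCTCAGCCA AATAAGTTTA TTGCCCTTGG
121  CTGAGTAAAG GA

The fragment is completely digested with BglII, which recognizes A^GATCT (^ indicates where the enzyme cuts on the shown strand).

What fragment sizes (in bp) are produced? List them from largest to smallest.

77, 43, 12 bp

BglII sites (AGATCT) start at positions 77, 89.
BglII cuts after the first base of each site, so after positions 77, 89.
Linear molecule, 2 cuts → 3 fragments:
  1–77 → 77 bp
  78–89 → 12 bp
  90–132 → 43 bp
Sorted largest to smallest: 77, 43, 12 bp.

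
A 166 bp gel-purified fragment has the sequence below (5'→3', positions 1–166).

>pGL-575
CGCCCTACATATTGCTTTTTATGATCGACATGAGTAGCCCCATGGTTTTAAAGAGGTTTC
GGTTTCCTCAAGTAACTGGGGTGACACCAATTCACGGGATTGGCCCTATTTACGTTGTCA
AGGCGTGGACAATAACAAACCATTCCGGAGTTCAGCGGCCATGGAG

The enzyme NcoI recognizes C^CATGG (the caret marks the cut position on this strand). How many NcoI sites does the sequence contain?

CCATGG occurs starting at positions 40, 159.
NcoI cuts at 2 sites.

2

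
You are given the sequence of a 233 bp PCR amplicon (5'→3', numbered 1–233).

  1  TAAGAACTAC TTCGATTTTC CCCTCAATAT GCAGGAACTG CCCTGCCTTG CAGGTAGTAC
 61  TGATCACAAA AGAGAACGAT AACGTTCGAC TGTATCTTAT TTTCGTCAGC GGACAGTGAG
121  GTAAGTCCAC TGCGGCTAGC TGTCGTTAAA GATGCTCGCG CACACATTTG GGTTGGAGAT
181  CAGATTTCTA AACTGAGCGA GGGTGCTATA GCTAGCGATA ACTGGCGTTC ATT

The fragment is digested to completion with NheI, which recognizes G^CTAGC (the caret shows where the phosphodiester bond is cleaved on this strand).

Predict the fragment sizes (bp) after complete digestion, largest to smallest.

135, 76, 22 bp

NheI sites (GCTAGC) start at positions 135, 211.
NheI cuts after the first base of each site, so after positions 135, 211.
Linear molecule, 2 cuts → 3 fragments:
  1–135 → 135 bp
  136–211 → 76 bp
  212–233 → 22 bp
Sorted largest to smallest: 135, 76, 22 bp.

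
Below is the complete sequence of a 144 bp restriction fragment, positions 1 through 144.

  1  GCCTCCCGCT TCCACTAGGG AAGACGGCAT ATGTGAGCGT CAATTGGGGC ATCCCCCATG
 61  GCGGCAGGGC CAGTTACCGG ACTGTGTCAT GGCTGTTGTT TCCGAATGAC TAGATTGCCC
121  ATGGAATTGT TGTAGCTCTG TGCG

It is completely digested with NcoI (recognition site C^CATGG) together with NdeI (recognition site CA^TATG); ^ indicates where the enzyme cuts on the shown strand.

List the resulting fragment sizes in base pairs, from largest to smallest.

NcoI sites (CCATGG) start at positions 56, 119.
NcoI cuts after the first base of each site, so after positions 56, 119.
The NdeI site (CATATG) starts at position 28.
NdeI cuts after base 2 of each site, so after position 29.
Combined cut positions: 29, 56, 119.
Linear molecule, 3 cuts → 4 fragments:
  1–29 → 29 bp
  30–56 → 27 bp
  57–119 → 63 bp
  120–144 → 25 bp
Sorted largest to smallest: 63, 29, 27, 25 bp.

63, 29, 27, 25 bp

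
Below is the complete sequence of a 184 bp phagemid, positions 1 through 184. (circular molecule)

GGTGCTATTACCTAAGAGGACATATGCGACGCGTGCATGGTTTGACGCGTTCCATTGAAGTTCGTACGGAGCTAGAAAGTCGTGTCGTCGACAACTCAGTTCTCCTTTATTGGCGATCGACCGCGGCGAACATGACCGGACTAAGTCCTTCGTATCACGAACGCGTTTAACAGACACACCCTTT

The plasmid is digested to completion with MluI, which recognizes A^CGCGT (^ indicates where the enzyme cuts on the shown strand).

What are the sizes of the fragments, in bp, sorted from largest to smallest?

MluI sites (ACGCGT) start at positions 29, 45, 161.
MluI cuts after the first base of each site, so after positions 29, 45, 161.
Circular molecule, 3 cuts → 3 fragments:
  30–45 → 16 bp
  46–161 → 116 bp
  162–184 then 1–29 → 23 + 29 = 52 bp
Sorted largest to smallest: 116, 52, 16 bp.

116, 52, 16 bp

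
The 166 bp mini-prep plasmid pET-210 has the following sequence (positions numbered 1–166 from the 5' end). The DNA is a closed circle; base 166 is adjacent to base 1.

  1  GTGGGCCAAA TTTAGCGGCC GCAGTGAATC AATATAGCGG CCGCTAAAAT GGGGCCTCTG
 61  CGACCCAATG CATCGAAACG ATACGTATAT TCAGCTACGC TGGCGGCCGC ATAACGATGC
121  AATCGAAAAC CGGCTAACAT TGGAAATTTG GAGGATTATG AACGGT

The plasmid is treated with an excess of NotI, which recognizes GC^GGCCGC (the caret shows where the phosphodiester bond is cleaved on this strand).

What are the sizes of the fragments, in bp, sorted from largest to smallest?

78, 66, 22 bp

NotI sites (GCGGCCGC) start at positions 15, 37, 103.
NotI cuts after base 2 of each site, so after positions 16, 38, 104.
Circular molecule, 3 cuts → 3 fragments:
  17–38 → 22 bp
  39–104 → 66 bp
  105–166 then 1–16 → 62 + 16 = 78 bp
Sorted largest to smallest: 78, 66, 22 bp.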